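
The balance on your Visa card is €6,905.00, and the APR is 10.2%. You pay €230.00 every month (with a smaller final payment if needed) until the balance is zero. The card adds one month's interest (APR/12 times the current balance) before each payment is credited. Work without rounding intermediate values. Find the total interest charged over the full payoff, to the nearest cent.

€1,101.03

Monthly rate r = 10.2%/12 = 0.85% = 0.0085.
Payoff takes n = ⌈−ln(1 − rB₀/P)/ln(1+r)⌉ = ⌈34.808⌉ = 35 payments; the last is €186.03.
Total paid = 34·€230.00 + €186.03 = €8,006.03.
Total interest = total paid − principal = €8,006.03 − €6,905.00 = €1,101.03.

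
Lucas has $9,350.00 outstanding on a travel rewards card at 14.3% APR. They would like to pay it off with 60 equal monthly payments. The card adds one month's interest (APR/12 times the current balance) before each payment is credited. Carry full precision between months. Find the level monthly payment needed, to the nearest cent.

Monthly rate r = 14.3%/12 = 1.19167% = 0.0119167.
Level-payment amortization: P = B₀·r / (1 − (1+r)^(−n)) = 9350.00·0.0119167 / (1 − 1.01192^(−60)).
Denominator 1 − (1+r)^(−60) = 0.508735862.
P = 111.421 / 0.508735862 ≈ 219.02.

$219.02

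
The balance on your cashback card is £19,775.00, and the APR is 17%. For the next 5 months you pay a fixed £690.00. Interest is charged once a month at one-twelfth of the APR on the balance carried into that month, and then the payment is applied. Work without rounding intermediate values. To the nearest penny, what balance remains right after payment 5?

£17,666.84

Monthly rate r = 17%/12 = 1.41667% = 0.0141667.
Each month: B ← B·(1+r) − £690.00.
Month 1: interest £280.15; balance after payment £19,365.15.
Month 2: interest £274.34; balance after payment £18,949.49.
Month 3: interest £268.45; balance after payment £18,527.94.
Month 4: interest £262.48; balance after payment £18,100.42.
Month 5: interest £256.42; balance after payment £17,666.84.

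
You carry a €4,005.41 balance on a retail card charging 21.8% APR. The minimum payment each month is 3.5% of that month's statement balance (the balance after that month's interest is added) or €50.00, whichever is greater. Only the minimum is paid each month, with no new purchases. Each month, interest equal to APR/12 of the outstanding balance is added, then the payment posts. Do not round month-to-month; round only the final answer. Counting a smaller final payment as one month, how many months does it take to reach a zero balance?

100 months

Monthly rate r = 21.8%/12 = 1.81667% = 0.0181667.
While 3.5% of the post-interest balance exceeds €50.00, each month B ← (B·(1+r))·(1 − 0.035), i.e. B shrinks by the factor (1+r)·0.965 = 0.98253.
This holds for months 1–60. Entering month 61 the balance is €1,391.29; 3.5% of the post-interest balance is now below €50.00, so the flat €50.00 minimum applies from here.
From month 61 a fixed €50.00 at rate r clears €1,391.29 in 40 more payments. Total: 60 + 40 = 100 months.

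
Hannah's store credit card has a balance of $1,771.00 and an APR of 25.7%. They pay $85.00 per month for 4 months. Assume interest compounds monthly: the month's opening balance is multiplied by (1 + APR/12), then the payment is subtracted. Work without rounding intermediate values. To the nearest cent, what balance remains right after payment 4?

Monthly rate r = 25.7%/12 = 2.14167% = 0.0214167.
Each month: B ← B·(1+r) − $85.00.
Month 1: interest $37.93; balance after payment $1,723.93.
Month 2: interest $36.92; balance after payment $1,675.85.
Month 3: interest $35.89; balance after payment $1,626.74.
Month 4: interest $34.84; balance after payment $1,576.58.

$1,576.58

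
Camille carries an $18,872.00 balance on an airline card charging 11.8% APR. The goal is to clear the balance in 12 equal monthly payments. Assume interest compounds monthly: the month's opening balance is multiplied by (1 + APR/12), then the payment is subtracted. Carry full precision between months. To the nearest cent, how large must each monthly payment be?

Monthly rate r = 11.8%/12 = 0.983333% = 0.00983333.
Level-payment amortization: P = B₀·r / (1 − (1+r)^(−n)) = 18872.00·0.00983333 / (1 − 1.00983^(−12)).
Denominator 1 − (1+r)^(−12) = 0.110791563.
P = 185.575 / 0.110791563 ≈ 1674.99.

$1,674.99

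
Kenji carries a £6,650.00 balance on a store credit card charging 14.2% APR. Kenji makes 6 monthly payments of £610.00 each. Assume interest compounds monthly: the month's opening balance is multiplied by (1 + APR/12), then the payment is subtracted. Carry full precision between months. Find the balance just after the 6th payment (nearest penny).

£3,366.34

Monthly rate r = 14.2%/12 = 1.18333% = 0.0118333.
Each month: B ← B·(1+r) − £610.00.
Month 1: interest £78.69; balance after payment £6,118.69.
Month 2: interest £72.40; balance after payment £5,581.10.
Month 3: interest £66.04; balance after payment £5,037.14.
Month 4: interest £59.61; balance after payment £4,486.75.
Month 5: interest £53.09; balance after payment £3,929.84.
Month 6: interest £46.50; balance after payment £3,366.34.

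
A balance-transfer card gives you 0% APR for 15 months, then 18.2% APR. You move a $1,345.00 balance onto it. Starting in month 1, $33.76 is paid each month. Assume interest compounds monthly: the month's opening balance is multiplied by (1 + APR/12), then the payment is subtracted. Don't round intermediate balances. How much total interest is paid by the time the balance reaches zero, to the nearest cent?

$221.83

Promo months 1–15 at r₀ = 0%/12 = 0; months 16+ at r₁ = 18.2%/12 = 0.0151667.
After month 15 (no interest yet): B = $1,345.00 − 15·$33.76 = $838.60.
Then at r₁ with $33.76/mo: n₂ = −ln(1 − r₁·B/P)/ln(1+r₁) ≈ 31.41 → 32 more payments.
Total paid = 46·$33.76 + $13.87 = $1,566.83; interest = $1,566.83 − $1,345.00 = $221.83.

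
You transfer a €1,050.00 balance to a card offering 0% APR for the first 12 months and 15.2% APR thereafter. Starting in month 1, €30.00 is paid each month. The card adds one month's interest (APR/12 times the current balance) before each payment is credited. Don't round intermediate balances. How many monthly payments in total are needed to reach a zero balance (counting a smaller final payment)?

40 payments

Promo months 1–12 at r₀ = 0%/12 = 0; months 13+ at r₁ = 15.2%/12 = 0.0126667.
After month 12 (no interest yet): B = €1,050.00 − 12·€30.00 = €690.00.
Then at r₁ with €30.00/mo: n₂ = −ln(1 − r₁·B/P)/ln(1+r₁) ≈ 27.36 → 28 more payments.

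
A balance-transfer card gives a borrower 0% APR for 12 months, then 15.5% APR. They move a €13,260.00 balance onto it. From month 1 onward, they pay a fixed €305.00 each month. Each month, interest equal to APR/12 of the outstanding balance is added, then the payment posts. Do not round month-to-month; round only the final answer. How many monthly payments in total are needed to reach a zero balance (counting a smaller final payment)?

53 months

Promo months 1–12 at r₀ = 0%/12 = 0; months 13+ at r₁ = 15.5%/12 = 0.0129167.
After month 12 (no interest yet): B = €13,260.00 − 12·€305.00 = €9,600.00.
Then at r₁ with €305.00/mo: n₂ = −ln(1 − r₁·B/P)/ln(1+r₁) ≈ 40.66 → 41 more payments.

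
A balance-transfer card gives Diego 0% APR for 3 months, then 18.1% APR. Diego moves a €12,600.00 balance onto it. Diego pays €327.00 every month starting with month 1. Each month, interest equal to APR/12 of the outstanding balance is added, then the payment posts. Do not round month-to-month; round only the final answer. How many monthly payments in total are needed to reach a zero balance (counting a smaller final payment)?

55 months

Promo months 1–3 at r₀ = 0%/12 = 0; months 4+ at r₁ = 18.1%/12 = 0.0150833.
After month 3 (no interest yet): B = €12,600.00 − 3·€327.00 = €11,619.00.
Then at r₁ with €327.00/mo: n₂ = −ln(1 − r₁·B/P)/ln(1+r₁) ≈ 51.28 → 52 more payments.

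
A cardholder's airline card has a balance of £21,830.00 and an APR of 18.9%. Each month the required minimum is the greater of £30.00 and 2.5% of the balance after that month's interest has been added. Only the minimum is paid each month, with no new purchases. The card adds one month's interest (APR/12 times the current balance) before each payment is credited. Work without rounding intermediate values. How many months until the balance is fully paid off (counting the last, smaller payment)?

363 months

Monthly rate r = 18.9%/12 = 1.575% = 0.01575.
While 2.5% of the post-interest balance exceeds £30.00, each month B ← (B·(1+r))·(1 − 0.025), i.e. B shrinks by the factor (1+r)·0.975 = 0.99036.
This holds for months 1–301. Entering month 302 the balance is £1,181.08; 2.5% of the post-interest balance is now below £30.00, so the flat £30.00 minimum applies from here.
From month 302 a fixed £30.00 at rate r clears £1,181.08 in 62 more payments. Total: 301 + 62 = 363 months.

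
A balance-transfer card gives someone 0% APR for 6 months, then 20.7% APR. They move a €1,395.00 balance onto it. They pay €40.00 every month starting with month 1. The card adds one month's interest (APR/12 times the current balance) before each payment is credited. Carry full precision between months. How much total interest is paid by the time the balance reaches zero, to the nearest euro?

€457

Promo months 1–6 at r₀ = 0%/12 = 0; months 7+ at r₁ = 20.7%/12 = 0.01725.
After month 6 (no interest yet): B = €1,395.00 − 6·€40.00 = €1,155.00.
Then at r₁ with €40.00/mo: n₂ = −ln(1 − r₁·B/P)/ln(1+r₁) ≈ 40.31 → 41 more payments.
Total paid = 46·€40.00 + €12.29 = €1,852.29; interest = €1,852.29 − €1,395.00 = €457.29.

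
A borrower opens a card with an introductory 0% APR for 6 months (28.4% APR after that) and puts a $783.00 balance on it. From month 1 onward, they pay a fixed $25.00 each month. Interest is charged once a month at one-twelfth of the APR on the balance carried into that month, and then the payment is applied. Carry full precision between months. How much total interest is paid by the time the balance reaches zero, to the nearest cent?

$344.32

Promo months 1–6 at r₀ = 0%/12 = 0; months 7+ at r₁ = 28.4%/12 = 0.0236667.
After month 6 (no interest yet): B = $783.00 − 6·$25.00 = $633.00.
Then at r₁ with $25.00/mo: n₂ = −ln(1 − r₁·B/P)/ln(1+r₁) ≈ 39.09 → 40 more payments.
Total paid = 45·$25.00 + $2.32 = $1,127.32; interest = $1,127.32 − $783.00 = $344.32.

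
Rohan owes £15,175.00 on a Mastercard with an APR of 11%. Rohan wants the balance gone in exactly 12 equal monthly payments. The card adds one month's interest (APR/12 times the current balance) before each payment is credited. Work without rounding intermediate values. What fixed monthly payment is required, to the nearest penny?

£1,341.19

Monthly rate r = 11%/12 = 0.916667% = 0.00916667.
Level-payment amortization: P = B₀·r / (1 − (1+r)^(−n)) = 15175.00·0.00916667 / (1 − 1.00917^(−12)).
Denominator 1 − (1+r)^(−12) = 0.103716844.
P = 139.104 / 0.103716844 ≈ 1341.19.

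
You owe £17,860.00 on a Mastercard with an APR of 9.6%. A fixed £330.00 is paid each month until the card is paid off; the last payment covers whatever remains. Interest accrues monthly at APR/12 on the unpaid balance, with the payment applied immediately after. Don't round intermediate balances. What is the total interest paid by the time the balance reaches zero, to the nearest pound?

Monthly rate r = 9.6%/12 = 0.8% = 0.008.
Payoff takes n = ⌈−ln(1 − rB₀/P)/ln(1+r)⌉ = ⌈71.201⌉ = 72 payments; the last is £66.58.
Total paid = 71·£330.00 + £66.58 = £23,496.58.
Total interest = total paid − principal = £23,496.58 − £17,860.00 = £5,636.58.

£5,637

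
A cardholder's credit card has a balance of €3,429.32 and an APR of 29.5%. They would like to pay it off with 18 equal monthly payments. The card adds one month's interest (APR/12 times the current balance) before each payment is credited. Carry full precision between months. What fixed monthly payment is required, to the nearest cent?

€238.06

Monthly rate r = 29.5%/12 = 2.45833% = 0.0245833.
Level-payment amortization: P = B₀·r / (1 − (1+r)^(−n)) = 3429.32·0.0245833 / (1 − 1.02458^(−18)).
Denominator 1 − (1+r)^(−18) = 0.354124466.
P = 84.3041 / 0.354124466 ≈ 238.06.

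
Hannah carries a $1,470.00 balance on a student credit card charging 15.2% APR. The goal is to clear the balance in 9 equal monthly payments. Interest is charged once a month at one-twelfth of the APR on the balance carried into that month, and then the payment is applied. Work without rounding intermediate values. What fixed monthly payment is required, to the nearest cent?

$173.85

Monthly rate r = 15.2%/12 = 1.26667% = 0.0126667.
Level-payment amortization: P = B₀·r / (1 − (1+r)^(−n)) = 1470.00·0.0126667 / (1 − 1.01267^(−9)).
Denominator 1 − (1+r)^(−9) = 0.107102994.
P = 18.62 / 0.107102994 ≈ 173.85.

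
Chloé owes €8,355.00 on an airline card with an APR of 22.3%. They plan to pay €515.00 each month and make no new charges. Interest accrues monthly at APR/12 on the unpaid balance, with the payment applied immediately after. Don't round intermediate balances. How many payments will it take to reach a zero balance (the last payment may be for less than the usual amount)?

20 payments

Monthly rate r = 22.3%/12 = 1.85833% = 0.0185833.
Recurrence: B ← B·(1+r) − €515.00.
Month 1: interest €155.26; balance after payment €7,995.26.
Month 2: interest €148.58; balance after payment €7,628.84.
Closed form: n = −ln(1 − rB₀/P)/ln(1+r) = −ln(0.69852)/ln(1.01858) ≈ 19.486, so the balance reaches zero during payment 20.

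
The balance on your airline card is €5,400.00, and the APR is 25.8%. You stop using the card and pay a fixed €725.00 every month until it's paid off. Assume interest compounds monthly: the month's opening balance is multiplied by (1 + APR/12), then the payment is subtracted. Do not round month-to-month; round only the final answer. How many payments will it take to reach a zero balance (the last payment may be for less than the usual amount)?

Monthly rate r = 25.8%/12 = 2.15% = 0.0215.
Recurrence: B ← B·(1+r) − €725.00.
Month 1: interest €116.10; balance after payment €4,791.10.
Month 2: interest €103.01; balance after payment €4,169.11.
Closed form: n = −ln(1 − rB₀/P)/ln(1+r) = −ln(0.83986)/ln(1.0215) ≈ 8.204, so the balance reaches zero during payment 9.

9 payments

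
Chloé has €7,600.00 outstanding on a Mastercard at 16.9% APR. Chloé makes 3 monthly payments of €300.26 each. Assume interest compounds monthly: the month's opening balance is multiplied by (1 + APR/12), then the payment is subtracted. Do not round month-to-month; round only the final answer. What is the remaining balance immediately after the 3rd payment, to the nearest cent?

Monthly rate r = 16.9%/12 = 1.40833% = 0.0140833.
Each month: B ← B·(1+r) − €300.26.
Month 1: interest €107.03; balance after payment €7,406.77.
Month 2: interest €104.31; balance after payment €7,210.83.
Month 3: interest €101.55; balance after payment €7,012.12.

€7,012.12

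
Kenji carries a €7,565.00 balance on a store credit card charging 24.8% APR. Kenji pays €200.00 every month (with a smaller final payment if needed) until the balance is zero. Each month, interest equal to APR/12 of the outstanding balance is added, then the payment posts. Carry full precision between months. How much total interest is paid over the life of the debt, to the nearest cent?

Monthly rate r = 24.8%/12 = 2.06667% = 0.0206667.
Payoff takes n = ⌈−ln(1 − rB₀/P)/ln(1+r)⌉ = ⌈74.402⌉ = 75 payments; the last is €80.83.
Total paid = 74·€200.00 + €80.83 = €14,880.83.
Total interest = total paid − principal = €14,880.83 − €7,565.00 = €7,315.83.

€7,315.83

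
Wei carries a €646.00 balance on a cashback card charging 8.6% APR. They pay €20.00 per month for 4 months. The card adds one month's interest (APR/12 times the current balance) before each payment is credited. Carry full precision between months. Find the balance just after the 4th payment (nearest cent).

€583.85

Monthly rate r = 8.6%/12 = 0.716667% = 0.00716667.
Each month: B ← B·(1+r) − €20.00.
Month 1: interest €4.63; balance after payment €630.63.
Month 2: interest €4.52; balance after payment €615.15.
Month 3: interest €4.41; balance after payment €599.56.
Month 4: interest €4.30; balance after payment €583.85.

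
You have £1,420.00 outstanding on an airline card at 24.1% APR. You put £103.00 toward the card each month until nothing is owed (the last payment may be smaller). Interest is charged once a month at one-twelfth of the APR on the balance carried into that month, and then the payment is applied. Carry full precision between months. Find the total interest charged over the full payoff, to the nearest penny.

£259.44

Monthly rate r = 24.1%/12 = 2.00833% = 0.0200833.
Payoff takes n = ⌈−ln(1 − rB₀/P)/ln(1+r)⌉ = ⌈16.303⌉ = 17 payments; the last is £31.44.
Total paid = 16·£103.00 + £31.44 = £1,679.44.
Total interest = total paid − principal = £1,679.44 − £1,420.00 = £259.44.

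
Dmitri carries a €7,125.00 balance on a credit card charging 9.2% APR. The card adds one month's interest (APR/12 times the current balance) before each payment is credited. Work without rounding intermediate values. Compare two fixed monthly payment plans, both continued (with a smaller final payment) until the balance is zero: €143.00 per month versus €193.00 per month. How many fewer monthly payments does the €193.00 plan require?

20 fewer payments

Monthly rate r = 9.2%/12 = 0.766667% = 0.00766667.
At €143.00/mo: n = ⌈−ln(1 − rB₀/P)/ln(1+r)⌉ = 64 payments (last €1.83); total interest = total paid − €7,125.00 = €1,885.83.
At €193.00/mo: 44 payments (last €109.18); total interest €1,283.18.
Payments saved = 64 − 44 = 20.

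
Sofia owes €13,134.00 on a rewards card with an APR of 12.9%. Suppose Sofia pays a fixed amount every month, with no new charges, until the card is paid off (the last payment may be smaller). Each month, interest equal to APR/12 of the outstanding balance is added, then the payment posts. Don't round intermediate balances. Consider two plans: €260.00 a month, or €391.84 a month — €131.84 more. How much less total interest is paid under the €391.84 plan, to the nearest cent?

€2,669.81

Monthly rate r = 12.9%/12 = 1.075% = 0.01075.
At €260.00/mo: n = ⌈−ln(1 − rB₀/P)/ln(1+r)⌉ = 74 payments (last €63.44); total interest = total paid − €13,134.00 = €5,909.44.
At €391.84/mo: 42 payments (last €308.19); total interest €3,239.63.
Interest saved = €5,909.44 − €3,239.63 = €2,669.81.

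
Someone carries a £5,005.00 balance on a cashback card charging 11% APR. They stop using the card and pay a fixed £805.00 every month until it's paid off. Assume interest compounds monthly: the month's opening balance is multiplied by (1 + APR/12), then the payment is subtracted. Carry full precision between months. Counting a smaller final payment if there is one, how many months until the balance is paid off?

Monthly rate r = 11%/12 = 0.916667% = 0.00916667.
Recurrence: B ← B·(1+r) − £805.00.
Month 1: interest £45.88; balance after payment £4,245.88.
Month 2: interest £38.92; balance after payment £3,479.80.
Closed form: n = −ln(1 − rB₀/P)/ln(1+r) = −ln(0.94301)/ln(1.00917) ≈ 6.431, so the balance reaches zero during payment 7.

7 payments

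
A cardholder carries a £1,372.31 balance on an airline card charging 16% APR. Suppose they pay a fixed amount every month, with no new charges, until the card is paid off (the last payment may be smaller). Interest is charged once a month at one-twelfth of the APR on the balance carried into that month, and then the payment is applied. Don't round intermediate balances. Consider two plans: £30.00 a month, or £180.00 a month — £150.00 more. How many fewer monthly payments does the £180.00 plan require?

Monthly rate r = 16%/12 = 1.33333% = 0.0133333.
At £30.00/mo: n = ⌈−ln(1 − rB₀/P)/ln(1+r)⌉ = 72 payments (last £2.24); total interest = total paid − £1,372.31 = £759.93.
At £180.00/mo: 9 payments (last £16.91); total interest £84.60.
Payments saved = 72 − 9 = 63.

63 fewer payments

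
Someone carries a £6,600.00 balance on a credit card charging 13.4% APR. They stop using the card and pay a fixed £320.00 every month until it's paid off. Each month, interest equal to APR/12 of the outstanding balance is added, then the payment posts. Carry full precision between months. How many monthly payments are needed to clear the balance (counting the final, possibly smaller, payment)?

24 months

Monthly rate r = 13.4%/12 = 1.11667% = 0.0111667.
Recurrence: B ← B·(1+r) − £320.00.
Month 1: interest £73.70; balance after payment £6,353.70.
Month 2: interest £70.95; balance after payment £6,104.65.
Closed form: n = −ln(1 − rB₀/P)/ln(1+r) = −ln(0.76969)/ln(1.01117) ≈ 23.573, so the balance reaches zero during payment 24.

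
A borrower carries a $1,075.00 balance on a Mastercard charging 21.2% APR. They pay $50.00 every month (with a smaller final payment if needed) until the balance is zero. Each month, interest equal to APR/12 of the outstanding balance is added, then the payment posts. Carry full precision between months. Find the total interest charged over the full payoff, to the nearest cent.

Monthly rate r = 21.2%/12 = 1.76667% = 0.0176667.
Payoff takes n = ⌈−ln(1 − rB₀/P)/ln(1+r)⌉ = ⌈27.282⌉ = 28 payments; the last is $14.17.
Total paid = 27·$50.00 + $14.17 = $1,364.17.
Total interest = total paid − principal = $1,364.17 − $1,075.00 = $289.17.

$289.17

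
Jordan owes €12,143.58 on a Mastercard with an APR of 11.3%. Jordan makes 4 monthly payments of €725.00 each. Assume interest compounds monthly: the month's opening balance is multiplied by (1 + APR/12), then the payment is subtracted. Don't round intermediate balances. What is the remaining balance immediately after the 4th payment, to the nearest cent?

€9,666.27

Monthly rate r = 11.3%/12 = 0.941667% = 0.00941667.
Each month: B ← B·(1+r) − €725.00.
Month 1: interest €114.35; balance after payment €11,532.93.
Month 2: interest €108.60; balance after payment €10,916.53.
Month 3: interest €102.80; balance after payment €10,294.33.
Month 4: interest €96.94; balance after payment €9,666.27.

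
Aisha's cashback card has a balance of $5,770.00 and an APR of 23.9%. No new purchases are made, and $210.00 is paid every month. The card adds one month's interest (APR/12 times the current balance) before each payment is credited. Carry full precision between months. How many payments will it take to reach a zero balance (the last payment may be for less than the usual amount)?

Monthly rate r = 23.9%/12 = 1.99167% = 0.0199167.
Recurrence: B ← B·(1+r) − $210.00.
Month 1: interest $114.92; balance after payment $5,674.92.
Month 2: interest $113.03; balance after payment $5,577.94.
Closed form: n = −ln(1 − rB₀/P)/ln(1+r) = −ln(0.45277)/ln(1.01992) ≈ 40.180, so the balance reaches zero during payment 41.

41 months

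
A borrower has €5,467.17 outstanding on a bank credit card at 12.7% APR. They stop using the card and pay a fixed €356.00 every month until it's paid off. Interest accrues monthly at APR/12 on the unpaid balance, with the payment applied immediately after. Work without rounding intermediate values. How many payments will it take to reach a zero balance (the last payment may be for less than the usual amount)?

Monthly rate r = 12.7%/12 = 1.05833% = 0.0105833.
Recurrence: B ← B·(1+r) − €356.00.
Month 1: interest €57.86; balance after payment €5,169.03.
Month 2: interest €54.71; balance after payment €4,867.74.
Closed form: n = −ln(1 − rB₀/P)/ln(1+r) = −ln(0.83747)/ln(1.01058) ≈ 16.848, so the balance reaches zero during payment 17.

17 months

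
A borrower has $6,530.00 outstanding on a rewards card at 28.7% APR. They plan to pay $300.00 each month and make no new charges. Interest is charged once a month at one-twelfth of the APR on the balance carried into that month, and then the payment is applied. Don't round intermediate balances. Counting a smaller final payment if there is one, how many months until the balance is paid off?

32 payments

Monthly rate r = 28.7%/12 = 2.39167% = 0.0239167.
Recurrence: B ← B·(1+r) − $300.00.
Month 1: interest $156.18; balance after payment $6,386.18.
Month 2: interest $152.74; balance after payment $6,238.91.
Closed form: n = −ln(1 − rB₀/P)/ln(1+r) = −ln(0.47941)/ln(1.02392) ≈ 31.106, so the balance reaches zero during payment 32.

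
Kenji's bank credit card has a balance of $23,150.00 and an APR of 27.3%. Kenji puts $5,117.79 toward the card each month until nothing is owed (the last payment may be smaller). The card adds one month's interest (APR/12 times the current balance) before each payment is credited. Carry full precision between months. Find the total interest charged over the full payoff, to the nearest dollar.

Monthly rate r = 27.3%/12 = 2.275% = 0.02275.
Payoff takes n = ⌈−ln(1 − rB₀/P)/ln(1+r)⌉ = ⌈4.828⌉ = 5 payments; the last is $4,243.64.
Total paid = 4·$5,117.79 + $4,243.64 = $24,714.80.
Total interest = total paid − principal = $24,714.80 − $23,150.00 = $1,564.80.

$1,565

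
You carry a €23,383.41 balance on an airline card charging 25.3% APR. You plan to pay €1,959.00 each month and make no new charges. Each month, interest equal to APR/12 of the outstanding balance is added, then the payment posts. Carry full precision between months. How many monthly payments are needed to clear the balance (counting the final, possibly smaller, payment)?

Monthly rate r = 25.3%/12 = 2.10833% = 0.0210833.
Recurrence: B ← B·(1+r) − €1,959.00.
Month 1: interest €493.00; balance after payment €21,917.41.
Month 2: interest €462.09; balance after payment €20,420.50.
Closed form: n = −ln(1 − rB₀/P)/ln(1+r) = −ln(0.74834)/ln(1.02108) ≈ 13.894, so the balance reaches zero during payment 14.

14 payments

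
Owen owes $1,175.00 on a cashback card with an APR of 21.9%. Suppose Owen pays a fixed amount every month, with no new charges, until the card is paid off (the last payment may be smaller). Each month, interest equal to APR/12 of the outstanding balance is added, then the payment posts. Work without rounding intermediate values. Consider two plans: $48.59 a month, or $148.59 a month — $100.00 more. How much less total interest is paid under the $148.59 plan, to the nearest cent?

Monthly rate r = 21.9%/12 = 1.825% = 0.01825.
At $48.59/mo: n = ⌈−ln(1 − rB₀/P)/ln(1+r)⌉ = 33 payments (last $9.32); total interest = total paid − $1,175.00 = $389.20.
At $148.59/mo: 9 payments (last $92.08); total interest $105.80.
Interest saved = $389.20 − $105.80 = $283.40.

$283.40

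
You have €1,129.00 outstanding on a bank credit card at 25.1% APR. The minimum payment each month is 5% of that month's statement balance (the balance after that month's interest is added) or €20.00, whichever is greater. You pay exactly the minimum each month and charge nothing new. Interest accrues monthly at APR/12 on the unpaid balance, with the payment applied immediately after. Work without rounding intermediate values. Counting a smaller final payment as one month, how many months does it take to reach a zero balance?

Monthly rate r = 25.1%/12 = 2.09167% = 0.0209167.
While 5% of the post-interest balance exceeds €20.00, each month B ← (B·(1+r))·(1 − 0.05), i.e. B shrinks by the factor (1+r)·0.95 = 0.96987.
This holds for months 1–35. Entering month 36 the balance is €386.97; 5% of the post-interest balance is now below €20.00, so the flat €20.00 minimum applies from here.
From month 36 a fixed €20.00 at rate r clears €386.97 in 26 more payments. Total: 35 + 26 = 61 months.

61 months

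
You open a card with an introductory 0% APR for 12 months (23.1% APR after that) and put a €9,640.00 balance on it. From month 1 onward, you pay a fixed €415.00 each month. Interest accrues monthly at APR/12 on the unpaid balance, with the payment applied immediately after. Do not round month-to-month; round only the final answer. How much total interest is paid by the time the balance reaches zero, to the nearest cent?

€641.54

Promo months 1–12 at r₀ = 0%/12 = 0; months 13+ at r₁ = 23.1%/12 = 0.01925.
After month 12 (no interest yet): B = €9,640.00 − 12·€415.00 = €4,660.00.
Then at r₁ with €415.00/mo: n₂ = −ln(1 − r₁·B/P)/ln(1+r₁) ≈ 12.77 → 13 more payments.
Total paid = 24·€415.00 + €321.54 = €10,281.54; interest = €10,281.54 − €9,640.00 = €641.54.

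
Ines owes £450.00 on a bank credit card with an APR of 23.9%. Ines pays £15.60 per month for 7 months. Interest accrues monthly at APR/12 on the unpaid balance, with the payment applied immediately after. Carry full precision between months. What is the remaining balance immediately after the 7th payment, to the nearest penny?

£400.67

Monthly rate r = 23.9%/12 = 1.99167% = 0.0199167.
Each month: B ← B·(1+r) − £15.60.
Month 1: interest £8.96; balance after payment £443.36.
Month 2: interest £8.83; balance after payment £436.59.
Month 3: interest £8.70; balance after payment £429.69.
Month 4: interest £8.56; balance after payment £422.65.
Month 5: interest £8.42; balance after payment £415.46.
Month 6: interest £8.27; balance after payment £408.14.
Month 7: interest £8.13; balance after payment £400.67.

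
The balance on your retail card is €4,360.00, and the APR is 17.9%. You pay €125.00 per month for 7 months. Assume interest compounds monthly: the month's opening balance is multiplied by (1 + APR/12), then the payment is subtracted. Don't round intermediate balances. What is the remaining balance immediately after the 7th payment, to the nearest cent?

€3,921.00

Monthly rate r = 17.9%/12 = 1.49167% = 0.0149167.
Each month: B ← B·(1+r) − €125.00.
Month 1: interest €65.04; balance after payment €4,300.04.
Month 2: interest €64.14; balance after payment €4,239.18.
Month 3: interest €63.23; balance after payment €4,177.41.
Month 4: interest €62.31; balance after payment €4,114.73.
Month 5: interest €61.38; balance after payment €4,051.10.
Month 6: interest €60.43; balance after payment €3,986.53.
Month 7: interest €59.47; balance after payment €3,921.00.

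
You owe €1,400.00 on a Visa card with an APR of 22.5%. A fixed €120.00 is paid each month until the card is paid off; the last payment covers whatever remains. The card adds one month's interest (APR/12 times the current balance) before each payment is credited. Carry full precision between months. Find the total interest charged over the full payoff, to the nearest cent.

€194.90

Monthly rate r = 22.5%/12 = 1.875% = 0.01875.
Payoff takes n = ⌈−ln(1 − rB₀/P)/ln(1+r)⌉ = ⌈13.289⌉ = 14 payments; the last is €34.90.
Total paid = 13·€120.00 + €34.90 = €1,594.90.
Total interest = total paid − principal = €1,594.90 − €1,400.00 = €194.90.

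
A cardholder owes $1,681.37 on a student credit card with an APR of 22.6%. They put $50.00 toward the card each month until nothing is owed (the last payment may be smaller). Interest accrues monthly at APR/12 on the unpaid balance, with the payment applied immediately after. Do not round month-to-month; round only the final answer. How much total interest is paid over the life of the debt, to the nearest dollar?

$1,007

Monthly rate r = 22.6%/12 = 1.88333% = 0.0188333.
Payoff takes n = ⌈−ln(1 − rB₀/P)/ln(1+r)⌉ = ⌈53.770⌉ = 54 payments; the last is $38.59.
Total paid = 53·$50.00 + $38.59 = $2,688.59.
Total interest = total paid − principal = $2,688.59 − $1,681.37 = $1,007.22.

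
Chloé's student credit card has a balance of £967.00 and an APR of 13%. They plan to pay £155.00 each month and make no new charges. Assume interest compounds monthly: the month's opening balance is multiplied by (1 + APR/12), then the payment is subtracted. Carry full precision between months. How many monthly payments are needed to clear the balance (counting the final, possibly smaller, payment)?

Monthly rate r = 13%/12 = 1.08333% = 0.0108333.
Recurrence: B ← B·(1+r) − £155.00.
Month 1: interest £10.48; balance after payment £822.48.
Month 2: interest £8.91; balance after payment £676.39.
Closed form: n = −ln(1 − rB₀/P)/ln(1+r) = −ln(0.93241)/ln(1.01083) ≈ 6.494, so the balance reaches zero during payment 7.

7 months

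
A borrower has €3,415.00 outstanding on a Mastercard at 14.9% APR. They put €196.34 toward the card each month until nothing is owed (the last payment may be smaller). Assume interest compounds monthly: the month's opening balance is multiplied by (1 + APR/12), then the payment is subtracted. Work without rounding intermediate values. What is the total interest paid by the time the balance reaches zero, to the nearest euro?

Monthly rate r = 14.9%/12 = 1.24167% = 0.0124167.
Payoff takes n = ⌈−ln(1 − rB₀/P)/ln(1+r)⌉ = ⌈19.716⌉ = 20 payments; the last is €140.89.
Total paid = 19·€196.34 + €140.89 = €3,871.35.
Total interest = total paid − principal = €3,871.35 − €3,415.00 = €456.35.

€456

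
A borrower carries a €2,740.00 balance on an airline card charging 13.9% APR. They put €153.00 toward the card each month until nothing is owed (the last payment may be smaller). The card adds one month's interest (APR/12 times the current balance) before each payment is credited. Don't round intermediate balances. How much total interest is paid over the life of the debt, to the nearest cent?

€348.72

Monthly rate r = 13.9%/12 = 1.15833% = 0.0115833.
Payoff takes n = ⌈−ln(1 − rB₀/P)/ln(1+r)⌉ = ⌈20.187⌉ = 21 payments; the last is €28.72.
Total paid = 20·€153.00 + €28.72 = €3,088.72.
Total interest = total paid − principal = €3,088.72 − €2,740.00 = €348.72.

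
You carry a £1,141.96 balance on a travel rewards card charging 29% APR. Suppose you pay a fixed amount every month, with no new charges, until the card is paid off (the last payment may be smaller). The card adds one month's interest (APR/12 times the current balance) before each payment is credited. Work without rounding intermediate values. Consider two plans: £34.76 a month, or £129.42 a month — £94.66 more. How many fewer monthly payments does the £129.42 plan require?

56 fewer payments

Monthly rate r = 29%/12 = 2.41667% = 0.0241667.
At £34.76/mo: n = ⌈−ln(1 − rB₀/P)/ln(1+r)⌉ = 67 payments (last £5.23); total interest = total paid − £1,141.96 = £1,157.43.
At £129.42/mo: 11 payments (last £5.69); total interest £157.93.
Payments saved = 67 − 11 = 56.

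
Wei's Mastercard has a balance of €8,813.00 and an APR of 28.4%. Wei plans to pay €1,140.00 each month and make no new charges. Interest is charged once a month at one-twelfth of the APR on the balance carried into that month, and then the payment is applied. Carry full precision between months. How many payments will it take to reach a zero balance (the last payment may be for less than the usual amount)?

Monthly rate r = 28.4%/12 = 2.36667% = 0.0236667.
Recurrence: B ← B·(1+r) − €1,140.00.
Month 1: interest €208.57; balance after payment €7,881.57.
Month 2: interest €186.53; balance after payment €6,928.10.
Closed form: n = −ln(1 − rB₀/P)/ln(1+r) = −ln(0.81704)/ln(1.02367) ≈ 8.639, so the balance reaches zero during payment 9.

9 months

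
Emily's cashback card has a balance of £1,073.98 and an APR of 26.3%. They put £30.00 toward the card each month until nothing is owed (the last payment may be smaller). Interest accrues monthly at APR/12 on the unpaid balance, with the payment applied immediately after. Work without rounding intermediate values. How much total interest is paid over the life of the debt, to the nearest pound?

£1,051

Monthly rate r = 26.3%/12 = 2.19167% = 0.0219167.
Payoff takes n = ⌈−ln(1 − rB₀/P)/ln(1+r)⌉ = ⌈70.815⌉ = 71 payments; the last is £24.50.
Total paid = 70·£30.00 + £24.50 = £2,124.50.
Total interest = total paid − principal = £2,124.50 − £1,073.98 = £1,050.52.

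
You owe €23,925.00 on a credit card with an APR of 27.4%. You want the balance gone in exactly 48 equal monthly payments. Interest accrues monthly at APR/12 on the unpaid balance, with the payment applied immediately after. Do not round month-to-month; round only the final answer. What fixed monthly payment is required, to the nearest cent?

€825.64

Monthly rate r = 27.4%/12 = 2.28333% = 0.0228333.
Level-payment amortization: P = B₀·r / (1 − (1+r)^(−n)) = 23925.00·0.0228333 / (1 − 1.02283^(−48)).
Denominator 1 − (1+r)^(−48) = 0.661650062.
P = 546.287 / 0.661650062 ≈ 825.64.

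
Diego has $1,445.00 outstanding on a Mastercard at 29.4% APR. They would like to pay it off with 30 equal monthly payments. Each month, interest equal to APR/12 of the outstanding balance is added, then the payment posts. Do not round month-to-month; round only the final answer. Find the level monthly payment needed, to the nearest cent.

$68.58

Monthly rate r = 29.4%/12 = 2.45% = 0.0245.
Level-payment amortization: P = B₀·r / (1 − (1+r)^(−n)) = 1445.00·0.0245 / (1 − 1.0245^(−30)).
Denominator 1 − (1+r)^(−30) = 0.516227566.
P = 35.4025 / 0.516227566 ≈ 68.58.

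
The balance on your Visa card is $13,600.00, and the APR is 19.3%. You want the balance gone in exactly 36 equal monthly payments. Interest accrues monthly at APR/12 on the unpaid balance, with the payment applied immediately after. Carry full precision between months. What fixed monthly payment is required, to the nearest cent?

$500.59

Monthly rate r = 19.3%/12 = 1.60833% = 0.0160833.
Level-payment amortization: P = B₀·r / (1 − (1+r)^(−n)) = 13600.00·0.0160833 / (1 − 1.01608^(−36)).
Denominator 1 − (1+r)^(−36) = 0.436953581.
P = 218.733 / 0.436953581 ≈ 500.59.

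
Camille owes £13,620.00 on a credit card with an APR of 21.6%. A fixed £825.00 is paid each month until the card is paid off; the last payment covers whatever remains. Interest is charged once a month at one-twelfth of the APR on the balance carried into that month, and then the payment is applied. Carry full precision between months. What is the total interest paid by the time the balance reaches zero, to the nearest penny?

Monthly rate r = 21.6%/12 = 1.8% = 0.018.
Payoff takes n = ⌈−ln(1 − rB₀/P)/ln(1+r)⌉ = ⌈19.766⌉ = 20 payments; the last is £633.61.
Total paid = 19·£825.00 + £633.61 = £16,308.61.
Total interest = total paid − principal = £16,308.61 − £13,620.00 = £2,688.61.

£2,688.61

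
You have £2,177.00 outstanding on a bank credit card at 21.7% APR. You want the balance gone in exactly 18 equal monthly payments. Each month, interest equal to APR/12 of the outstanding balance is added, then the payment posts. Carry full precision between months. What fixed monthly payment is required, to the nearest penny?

Monthly rate r = 21.7%/12 = 1.80833% = 0.0180833.
Level-payment amortization: P = B₀·r / (1 − (1+r)^(−n)) = 2177.00·0.0180833 / (1 − 1.01808^(−18)).
Denominator 1 − (1+r)^(−18) = 0.275730663.
P = 39.3674 / 0.275730663 ≈ 142.77.

£142.77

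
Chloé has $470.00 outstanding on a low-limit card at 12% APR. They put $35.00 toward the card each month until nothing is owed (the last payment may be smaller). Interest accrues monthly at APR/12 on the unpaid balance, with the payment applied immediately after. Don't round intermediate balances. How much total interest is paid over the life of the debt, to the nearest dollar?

$37

Monthly rate r = 12%/12 = 1% = 0.01.
Payoff takes n = ⌈−ln(1 − rB₀/P)/ln(1+r)⌉ = ⌈14.492⌉ = 15 payments; the last is $17.26.
Total paid = 14·$35.00 + $17.26 = $507.26.
Total interest = total paid − principal = $507.26 − $470.00 = $37.26.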